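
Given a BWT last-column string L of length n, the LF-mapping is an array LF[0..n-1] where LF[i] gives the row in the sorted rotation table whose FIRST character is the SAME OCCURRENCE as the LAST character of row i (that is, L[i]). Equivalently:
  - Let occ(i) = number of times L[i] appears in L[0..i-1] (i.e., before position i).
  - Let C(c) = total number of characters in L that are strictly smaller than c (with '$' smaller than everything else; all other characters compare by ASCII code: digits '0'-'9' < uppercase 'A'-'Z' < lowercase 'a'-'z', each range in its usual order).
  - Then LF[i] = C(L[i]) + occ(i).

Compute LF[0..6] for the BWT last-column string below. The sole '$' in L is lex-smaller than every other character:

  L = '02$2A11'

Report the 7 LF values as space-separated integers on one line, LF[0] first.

Char counts: '$':1, '0':1, '1':2, '2':2, 'A':1
C (first-col start): C('$')=0, C('0')=1, C('1')=2, C('2')=4, C('A')=6
L[0]='0': occ=0, LF[0]=C('0')+0=1+0=1
L[1]='2': occ=0, LF[1]=C('2')+0=4+0=4
L[2]='$': occ=0, LF[2]=C('$')+0=0+0=0
L[3]='2': occ=1, LF[3]=C('2')+1=4+1=5
L[4]='A': occ=0, LF[4]=C('A')+0=6+0=6
L[5]='1': occ=0, LF[5]=C('1')+0=2+0=2
L[6]='1': occ=1, LF[6]=C('1')+1=2+1=3

Answer: 1 4 0 5 6 2 3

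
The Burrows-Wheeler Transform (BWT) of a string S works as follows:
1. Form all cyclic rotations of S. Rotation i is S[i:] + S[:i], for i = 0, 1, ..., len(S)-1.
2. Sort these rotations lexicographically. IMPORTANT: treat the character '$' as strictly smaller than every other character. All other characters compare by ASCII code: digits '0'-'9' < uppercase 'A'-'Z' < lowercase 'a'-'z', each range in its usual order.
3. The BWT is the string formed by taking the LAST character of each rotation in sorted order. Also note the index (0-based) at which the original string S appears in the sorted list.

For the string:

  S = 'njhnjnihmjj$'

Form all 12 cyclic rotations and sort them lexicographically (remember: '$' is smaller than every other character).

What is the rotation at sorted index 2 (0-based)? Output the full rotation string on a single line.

All 12 rotations (rotation i = S[i:]+S[:i]):
  rot[0] = njhnjnihmjj$
  rot[1] = jhnjnihmjj$n
  rot[2] = hnjnihmjj$nj
  rot[3] = njnihmjj$njh
  rot[4] = jnihmjj$njhn
  rot[5] = nihmjj$njhnj
  rot[6] = ihmjj$njhnjn
  rot[7] = hmjj$njhnjni
  rot[8] = mjj$njhnjnih
  rot[9] = jj$njhnjnihm
  rot[10] = j$njhnjnihmj
  rot[11] = $njhnjnihmjj
Sorted (with $ < everything):
  sorted[0] = $njhnjnihmjj
  sorted[1] = hmjj$njhnjni
  sorted[2] = hnjnihmjj$nj
  sorted[3] = ihmjj$njhnjn
  sorted[4] = j$njhnjnihmj
  sorted[5] = jhnjnihmjj$n
  sorted[6] = jj$njhnjnihm
  sorted[7] = jnihmjj$njhn
  sorted[8] = mjj$njhnjnih
  sorted[9] = nihmjj$njhnj
  sorted[10] = njhnjnihmjj$
  sorted[11] = njnihmjj$njh
sorted[2] = hnjnihmjj$nj

Answer: hnjnihmjj$nj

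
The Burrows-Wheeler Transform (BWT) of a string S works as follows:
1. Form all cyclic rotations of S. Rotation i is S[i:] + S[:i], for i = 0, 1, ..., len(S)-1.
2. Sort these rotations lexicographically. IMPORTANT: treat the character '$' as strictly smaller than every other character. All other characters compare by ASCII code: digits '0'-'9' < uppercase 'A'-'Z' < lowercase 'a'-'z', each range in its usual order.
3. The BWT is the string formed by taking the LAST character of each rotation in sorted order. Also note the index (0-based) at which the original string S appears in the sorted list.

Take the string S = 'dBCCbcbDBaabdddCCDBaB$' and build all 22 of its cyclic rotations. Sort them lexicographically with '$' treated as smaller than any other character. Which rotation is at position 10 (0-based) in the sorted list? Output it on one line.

All 22 rotations (rotation i = S[i:]+S[:i]):
  rot[0] = dBCCbcbDBaabdddCCDBaB$
  rot[1] = BCCbcbDBaabdddCCDBaB$d
  rot[2] = CCbcbDBaabdddCCDBaB$dB
  rot[3] = CbcbDBaabdddCCDBaB$dBC
  rot[4] = bcbDBaabdddCCDBaB$dBCC
  rot[5] = cbDBaabdddCCDBaB$dBCCb
  rot[6] = bDBaabdddCCDBaB$dBCCbc
  rot[7] = DBaabdddCCDBaB$dBCCbcb
  rot[8] = BaabdddCCDBaB$dBCCbcbD
  rot[9] = aabdddCCDBaB$dBCCbcbDB
  rot[10] = abdddCCDBaB$dBCCbcbDBa
  rot[11] = bdddCCDBaB$dBCCbcbDBaa
  rot[12] = dddCCDBaB$dBCCbcbDBaab
  rot[13] = ddCCDBaB$dBCCbcbDBaabd
  rot[14] = dCCDBaB$dBCCbcbDBaabdd
  rot[15] = CCDBaB$dBCCbcbDBaabddd
  rot[16] = CDBaB$dBCCbcbDBaabdddC
  rot[17] = DBaB$dBCCbcbDBaabdddCC
  rot[18] = BaB$dBCCbcbDBaabdddCCD
  rot[19] = aB$dBCCbcbDBaabdddCCDB
  rot[20] = B$dBCCbcbDBaabdddCCDBa
  rot[21] = $dBCCbcbDBaabdddCCDBaB
Sorted (with $ < everything):
  sorted[0] = $dBCCbcbDBaabdddCCDBaB
  sorted[1] = B$dBCCbcbDBaabdddCCDBa
  sorted[2] = BCCbcbDBaabdddCCDBaB$d
  sorted[3] = BaB$dBCCbcbDBaabdddCCD
  sorted[4] = BaabdddCCDBaB$dBCCbcbD
  sorted[5] = CCDBaB$dBCCbcbDBaabddd
  sorted[6] = CCbcbDBaabdddCCDBaB$dB
  sorted[7] = CDBaB$dBCCbcbDBaabdddC
  sorted[8] = CbcbDBaabdddCCDBaB$dBC
  sorted[9] = DBaB$dBCCbcbDBaabdddCC
  sorted[10] = DBaabdddCCDBaB$dBCCbcb
  sorted[11] = aB$dBCCbcbDBaabdddCCDB
  sorted[12] = aabdddCCDBaB$dBCCbcbDB
  sorted[13] = abdddCCDBaB$dBCCbcbDBa
  sorted[14] = bDBaabdddCCDBaB$dBCCbc
  sorted[15] = bcbDBaabdddCCDBaB$dBCC
  sorted[16] = bdddCCDBaB$dBCCbcbDBaa
  sorted[17] = cbDBaabdddCCDBaB$dBCCb
  sorted[18] = dBCCbcbDBaabdddCCDBaB$
  sorted[19] = dCCDBaB$dBCCbcbDBaabdd
  sorted[20] = ddCCDBaB$dBCCbcbDBaabd
  sorted[21] = dddCCDBaB$dBCCbcbDBaab
sorted[10] = DBaabdddCCDBaB$dBCCbcb

Answer: DBaabdddCCDBaB$dBCCbcb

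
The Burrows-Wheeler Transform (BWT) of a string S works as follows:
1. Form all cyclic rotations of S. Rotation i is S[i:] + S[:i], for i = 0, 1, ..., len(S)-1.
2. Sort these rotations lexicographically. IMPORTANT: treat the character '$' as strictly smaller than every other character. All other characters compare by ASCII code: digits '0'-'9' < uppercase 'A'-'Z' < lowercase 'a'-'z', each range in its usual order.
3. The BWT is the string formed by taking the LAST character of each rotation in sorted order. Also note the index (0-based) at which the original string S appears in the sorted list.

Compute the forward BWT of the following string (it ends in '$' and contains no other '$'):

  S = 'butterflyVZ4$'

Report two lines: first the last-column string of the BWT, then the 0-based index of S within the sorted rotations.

Answer: 4ZyV$trfetubl
4

Derivation:
All 13 rotations (rotation i = S[i:]+S[:i]):
  rot[0] = butterflyVZ4$
  rot[1] = utterflyVZ4$b
  rot[2] = tterflyVZ4$bu
  rot[3] = terflyVZ4$but
  rot[4] = erflyVZ4$butt
  rot[5] = rflyVZ4$butte
  rot[6] = flyVZ4$butter
  rot[7] = lyVZ4$butterf
  rot[8] = yVZ4$butterfl
  rot[9] = VZ4$butterfly
  rot[10] = Z4$butterflyV
  rot[11] = 4$butterflyVZ
  rot[12] = $butterflyVZ4
Sorted (with $ < everything):
  sorted[0] = $butterflyVZ4  (last char: '4')
  sorted[1] = 4$butterflyVZ  (last char: 'Z')
  sorted[2] = VZ4$butterfly  (last char: 'y')
  sorted[3] = Z4$butterflyV  (last char: 'V')
  sorted[4] = butterflyVZ4$  (last char: '$')
  sorted[5] = erflyVZ4$butt  (last char: 't')
  sorted[6] = flyVZ4$butter  (last char: 'r')
  sorted[7] = lyVZ4$butterf  (last char: 'f')
  sorted[8] = rflyVZ4$butte  (last char: 'e')
  sorted[9] = terflyVZ4$but  (last char: 't')
  sorted[10] = tterflyVZ4$bu  (last char: 'u')
  sorted[11] = utterflyVZ4$b  (last char: 'b')
  sorted[12] = yVZ4$butterfl  (last char: 'l')
Last column: 4ZyV$trfetubl
Original string S is at sorted index 4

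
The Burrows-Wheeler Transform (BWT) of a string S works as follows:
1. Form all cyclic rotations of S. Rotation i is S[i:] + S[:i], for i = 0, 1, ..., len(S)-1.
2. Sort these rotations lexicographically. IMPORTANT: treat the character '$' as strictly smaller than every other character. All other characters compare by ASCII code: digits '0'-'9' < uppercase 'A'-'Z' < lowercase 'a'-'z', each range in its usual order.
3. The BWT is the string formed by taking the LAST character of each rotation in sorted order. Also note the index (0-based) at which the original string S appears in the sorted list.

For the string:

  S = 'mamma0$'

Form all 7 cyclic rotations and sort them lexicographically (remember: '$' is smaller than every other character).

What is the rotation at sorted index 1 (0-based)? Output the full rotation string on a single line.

Answer: 0$mamma

Derivation:
All 7 rotations (rotation i = S[i:]+S[:i]):
  rot[0] = mamma0$
  rot[1] = amma0$m
  rot[2] = mma0$ma
  rot[3] = ma0$mam
  rot[4] = a0$mamm
  rot[5] = 0$mamma
  rot[6] = $mamma0
Sorted (with $ < everything):
  sorted[0] = $mamma0
  sorted[1] = 0$mamma
  sorted[2] = a0$mamm
  sorted[3] = amma0$m
  sorted[4] = ma0$mam
  sorted[5] = mamma0$
  sorted[6] = mma0$ma
sorted[1] = 0$mamma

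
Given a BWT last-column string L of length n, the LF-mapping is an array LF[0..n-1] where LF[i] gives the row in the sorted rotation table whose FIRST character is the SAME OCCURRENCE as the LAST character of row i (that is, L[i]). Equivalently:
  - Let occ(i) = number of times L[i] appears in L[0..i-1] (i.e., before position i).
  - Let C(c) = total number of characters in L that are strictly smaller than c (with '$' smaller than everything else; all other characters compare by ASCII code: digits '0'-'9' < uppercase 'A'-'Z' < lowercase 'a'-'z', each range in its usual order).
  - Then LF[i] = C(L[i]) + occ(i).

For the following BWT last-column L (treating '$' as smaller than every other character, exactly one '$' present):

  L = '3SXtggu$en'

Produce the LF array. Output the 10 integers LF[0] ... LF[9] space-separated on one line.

Char counts: '$':1, '3':1, 'S':1, 'X':1, 'e':1, 'g':2, 'n':1, 't':1, 'u':1
C (first-col start): C('$')=0, C('3')=1, C('S')=2, C('X')=3, C('e')=4, C('g')=5, C('n')=7, C('t')=8, C('u')=9
L[0]='3': occ=0, LF[0]=C('3')+0=1+0=1
L[1]='S': occ=0, LF[1]=C('S')+0=2+0=2
L[2]='X': occ=0, LF[2]=C('X')+0=3+0=3
L[3]='t': occ=0, LF[3]=C('t')+0=8+0=8
L[4]='g': occ=0, LF[4]=C('g')+0=5+0=5
L[5]='g': occ=1, LF[5]=C('g')+1=5+1=6
L[6]='u': occ=0, LF[6]=C('u')+0=9+0=9
L[7]='$': occ=0, LF[7]=C('$')+0=0+0=0
L[8]='e': occ=0, LF[8]=C('e')+0=4+0=4
L[9]='n': occ=0, LF[9]=C('n')+0=7+0=7

Answer: 1 2 3 8 5 6 9 0 4 7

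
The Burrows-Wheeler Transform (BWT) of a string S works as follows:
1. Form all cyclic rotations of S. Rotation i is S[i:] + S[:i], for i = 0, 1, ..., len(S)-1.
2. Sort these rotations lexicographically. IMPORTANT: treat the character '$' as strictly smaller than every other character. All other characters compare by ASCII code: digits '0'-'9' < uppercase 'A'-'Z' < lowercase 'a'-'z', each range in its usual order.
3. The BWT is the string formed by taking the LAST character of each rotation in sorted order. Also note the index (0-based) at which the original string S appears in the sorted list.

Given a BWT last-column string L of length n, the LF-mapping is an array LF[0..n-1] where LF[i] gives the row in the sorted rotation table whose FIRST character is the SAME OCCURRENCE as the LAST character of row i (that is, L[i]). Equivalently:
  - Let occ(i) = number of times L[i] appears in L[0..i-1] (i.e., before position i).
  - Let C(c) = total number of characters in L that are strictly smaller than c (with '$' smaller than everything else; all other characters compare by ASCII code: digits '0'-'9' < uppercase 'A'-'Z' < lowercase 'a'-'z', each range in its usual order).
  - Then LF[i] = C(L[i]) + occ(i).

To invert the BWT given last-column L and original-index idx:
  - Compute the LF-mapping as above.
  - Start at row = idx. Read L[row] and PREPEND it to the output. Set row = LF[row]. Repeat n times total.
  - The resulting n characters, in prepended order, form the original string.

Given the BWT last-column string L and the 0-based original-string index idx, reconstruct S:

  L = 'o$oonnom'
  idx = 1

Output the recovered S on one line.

Answer: moonono$

Derivation:
LF mapping: 4 0 5 6 2 3 7 1
Walk LF starting at row 1, prepending L[row]:
  step 1: row=1, L[1]='$', prepend. Next row=LF[1]=0
  step 2: row=0, L[0]='o', prepend. Next row=LF[0]=4
  step 3: row=4, L[4]='n', prepend. Next row=LF[4]=2
  step 4: row=2, L[2]='o', prepend. Next row=LF[2]=5
  step 5: row=5, L[5]='n', prepend. Next row=LF[5]=3
  step 6: row=3, L[3]='o', prepend. Next row=LF[3]=6
  step 7: row=6, L[6]='o', prepend. Next row=LF[6]=7
  step 8: row=7, L[7]='m', prepend. Next row=LF[7]=1
Reversed output: moonono$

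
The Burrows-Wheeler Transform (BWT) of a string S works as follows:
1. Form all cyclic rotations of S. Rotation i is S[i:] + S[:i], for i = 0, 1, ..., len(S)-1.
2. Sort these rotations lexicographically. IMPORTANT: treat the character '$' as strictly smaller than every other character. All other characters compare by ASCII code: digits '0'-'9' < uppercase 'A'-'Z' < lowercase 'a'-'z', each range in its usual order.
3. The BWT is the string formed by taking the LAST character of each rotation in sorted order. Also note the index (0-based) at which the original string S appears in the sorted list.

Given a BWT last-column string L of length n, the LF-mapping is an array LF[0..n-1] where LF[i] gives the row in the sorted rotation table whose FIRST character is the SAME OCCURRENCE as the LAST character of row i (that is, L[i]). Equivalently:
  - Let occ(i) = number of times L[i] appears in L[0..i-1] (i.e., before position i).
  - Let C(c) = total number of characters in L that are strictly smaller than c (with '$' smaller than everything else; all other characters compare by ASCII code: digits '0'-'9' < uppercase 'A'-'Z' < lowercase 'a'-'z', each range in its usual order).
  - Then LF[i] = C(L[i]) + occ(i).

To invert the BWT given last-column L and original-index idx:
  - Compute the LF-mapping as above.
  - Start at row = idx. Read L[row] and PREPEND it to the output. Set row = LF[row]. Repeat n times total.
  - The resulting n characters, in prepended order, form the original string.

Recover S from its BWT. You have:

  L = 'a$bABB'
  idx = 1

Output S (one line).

LF mapping: 4 0 5 1 2 3
Walk LF starting at row 1, prepending L[row]:
  step 1: row=1, L[1]='$', prepend. Next row=LF[1]=0
  step 2: row=0, L[0]='a', prepend. Next row=LF[0]=4
  step 3: row=4, L[4]='B', prepend. Next row=LF[4]=2
  step 4: row=2, L[2]='b', prepend. Next row=LF[2]=5
  step 5: row=5, L[5]='B', prepend. Next row=LF[5]=3
  step 6: row=3, L[3]='A', prepend. Next row=LF[3]=1
Reversed output: ABbBa$

Answer: ABbBa$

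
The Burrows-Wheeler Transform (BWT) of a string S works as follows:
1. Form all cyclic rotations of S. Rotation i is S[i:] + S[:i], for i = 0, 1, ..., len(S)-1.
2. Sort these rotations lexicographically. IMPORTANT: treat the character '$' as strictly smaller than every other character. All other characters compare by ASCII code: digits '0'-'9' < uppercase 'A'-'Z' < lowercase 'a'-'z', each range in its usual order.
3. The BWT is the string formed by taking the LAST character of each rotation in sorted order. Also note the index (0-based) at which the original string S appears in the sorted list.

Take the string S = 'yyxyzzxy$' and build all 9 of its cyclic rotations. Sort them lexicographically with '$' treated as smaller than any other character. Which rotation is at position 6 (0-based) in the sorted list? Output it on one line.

All 9 rotations (rotation i = S[i:]+S[:i]):
  rot[0] = yyxyzzxy$
  rot[1] = yxyzzxy$y
  rot[2] = xyzzxy$yy
  rot[3] = yzzxy$yyx
  rot[4] = zzxy$yyxy
  rot[5] = zxy$yyxyz
  rot[6] = xy$yyxyzz
  rot[7] = y$yyxyzzx
  rot[8] = $yyxyzzxy
Sorted (with $ < everything):
  sorted[0] = $yyxyzzxy
  sorted[1] = xy$yyxyzz
  sorted[2] = xyzzxy$yy
  sorted[3] = y$yyxyzzx
  sorted[4] = yxyzzxy$y
  sorted[5] = yyxyzzxy$
  sorted[6] = yzzxy$yyx
  sorted[7] = zxy$yyxyz
  sorted[8] = zzxy$yyxy
sorted[6] = yzzxy$yyx

Answer: yzzxy$yyx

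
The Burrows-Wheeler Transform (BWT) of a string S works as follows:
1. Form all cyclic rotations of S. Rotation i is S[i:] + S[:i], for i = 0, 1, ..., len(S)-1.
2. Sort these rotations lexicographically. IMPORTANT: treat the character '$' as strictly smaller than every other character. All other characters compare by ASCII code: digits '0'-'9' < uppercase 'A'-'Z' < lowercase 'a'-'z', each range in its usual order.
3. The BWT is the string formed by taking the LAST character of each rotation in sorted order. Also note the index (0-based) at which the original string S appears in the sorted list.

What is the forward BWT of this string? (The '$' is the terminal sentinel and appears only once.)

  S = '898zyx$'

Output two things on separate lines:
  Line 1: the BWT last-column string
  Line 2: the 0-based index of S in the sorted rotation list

Answer: x$98yz8
1

Derivation:
All 7 rotations (rotation i = S[i:]+S[:i]):
  rot[0] = 898zyx$
  rot[1] = 98zyx$8
  rot[2] = 8zyx$89
  rot[3] = zyx$898
  rot[4] = yx$898z
  rot[5] = x$898zy
  rot[6] = $898zyx
Sorted (with $ < everything):
  sorted[0] = $898zyx  (last char: 'x')
  sorted[1] = 898zyx$  (last char: '$')
  sorted[2] = 8zyx$89  (last char: '9')
  sorted[3] = 98zyx$8  (last char: '8')
  sorted[4] = x$898zy  (last char: 'y')
  sorted[5] = yx$898z  (last char: 'z')
  sorted[6] = zyx$898  (last char: '8')
Last column: x$98yz8
Original string S is at sorted index 1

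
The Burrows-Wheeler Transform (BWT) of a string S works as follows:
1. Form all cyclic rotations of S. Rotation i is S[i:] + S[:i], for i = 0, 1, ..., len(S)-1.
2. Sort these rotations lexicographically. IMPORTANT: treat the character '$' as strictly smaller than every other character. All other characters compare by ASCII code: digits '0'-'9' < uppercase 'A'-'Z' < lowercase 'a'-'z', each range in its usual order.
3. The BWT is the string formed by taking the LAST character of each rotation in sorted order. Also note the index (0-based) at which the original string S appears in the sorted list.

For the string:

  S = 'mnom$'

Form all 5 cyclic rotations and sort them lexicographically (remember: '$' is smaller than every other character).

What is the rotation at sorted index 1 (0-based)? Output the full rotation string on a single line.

All 5 rotations (rotation i = S[i:]+S[:i]):
  rot[0] = mnom$
  rot[1] = nom$m
  rot[2] = om$mn
  rot[3] = m$mno
  rot[4] = $mnom
Sorted (with $ < everything):
  sorted[0] = $mnom
  sorted[1] = m$mno
  sorted[2] = mnom$
  sorted[3] = nom$m
  sorted[4] = om$mn
sorted[1] = m$mno

Answer: m$mno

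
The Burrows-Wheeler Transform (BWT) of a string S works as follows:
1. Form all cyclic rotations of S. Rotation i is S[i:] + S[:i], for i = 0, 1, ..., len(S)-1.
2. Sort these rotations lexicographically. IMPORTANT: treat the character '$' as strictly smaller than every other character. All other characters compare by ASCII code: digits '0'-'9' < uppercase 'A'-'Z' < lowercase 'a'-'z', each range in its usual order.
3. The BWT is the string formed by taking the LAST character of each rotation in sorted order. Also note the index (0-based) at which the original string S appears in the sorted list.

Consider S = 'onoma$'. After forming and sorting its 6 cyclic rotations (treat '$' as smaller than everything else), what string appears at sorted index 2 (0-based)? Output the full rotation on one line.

Answer: ma$ono

Derivation:
All 6 rotations (rotation i = S[i:]+S[:i]):
  rot[0] = onoma$
  rot[1] = noma$o
  rot[2] = oma$on
  rot[3] = ma$ono
  rot[4] = a$onom
  rot[5] = $onoma
Sorted (with $ < everything):
  sorted[0] = $onoma
  sorted[1] = a$onom
  sorted[2] = ma$ono
  sorted[3] = noma$o
  sorted[4] = oma$on
  sorted[5] = onoma$
sorted[2] = ma$ono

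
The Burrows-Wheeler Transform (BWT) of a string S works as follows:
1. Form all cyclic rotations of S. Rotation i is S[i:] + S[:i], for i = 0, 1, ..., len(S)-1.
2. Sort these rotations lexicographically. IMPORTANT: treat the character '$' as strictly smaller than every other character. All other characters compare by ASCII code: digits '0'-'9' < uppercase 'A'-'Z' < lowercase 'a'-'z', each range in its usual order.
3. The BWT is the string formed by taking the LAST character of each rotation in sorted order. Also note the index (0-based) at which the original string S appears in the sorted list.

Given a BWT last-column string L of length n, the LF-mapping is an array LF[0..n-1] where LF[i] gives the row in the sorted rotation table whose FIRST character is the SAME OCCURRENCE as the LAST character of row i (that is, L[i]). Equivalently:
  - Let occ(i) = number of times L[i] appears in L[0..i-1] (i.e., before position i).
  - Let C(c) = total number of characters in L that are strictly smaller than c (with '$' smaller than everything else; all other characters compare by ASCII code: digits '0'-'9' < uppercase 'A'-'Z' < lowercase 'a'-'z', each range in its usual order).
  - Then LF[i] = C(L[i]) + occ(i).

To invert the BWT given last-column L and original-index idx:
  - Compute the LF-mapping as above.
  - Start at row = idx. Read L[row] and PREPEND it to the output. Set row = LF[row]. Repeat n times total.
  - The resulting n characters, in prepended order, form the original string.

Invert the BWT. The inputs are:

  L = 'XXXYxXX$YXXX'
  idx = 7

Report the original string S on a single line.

Answer: XYXxXXXYXXX$

Derivation:
LF mapping: 1 2 3 9 11 4 5 0 10 6 7 8
Walk LF starting at row 7, prepending L[row]:
  step 1: row=7, L[7]='$', prepend. Next row=LF[7]=0
  step 2: row=0, L[0]='X', prepend. Next row=LF[0]=1
  step 3: row=1, L[1]='X', prepend. Next row=LF[1]=2
  step 4: row=2, L[2]='X', prepend. Next row=LF[2]=3
  step 5: row=3, L[3]='Y', prepend. Next row=LF[3]=9
  step 6: row=9, L[9]='X', prepend. Next row=LF[9]=6
  step 7: row=6, L[6]='X', prepend. Next row=LF[6]=5
  step 8: row=5, L[5]='X', prepend. Next row=LF[5]=4
  step 9: row=4, L[4]='x', prepend. Next row=LF[4]=11
  step 10: row=11, L[11]='X', prepend. Next row=LF[11]=8
  step 11: row=8, L[8]='Y', prepend. Next row=LF[8]=10
  step 12: row=10, L[10]='X', prepend. Next row=LF[10]=7
Reversed output: XYXxXXXYXXX$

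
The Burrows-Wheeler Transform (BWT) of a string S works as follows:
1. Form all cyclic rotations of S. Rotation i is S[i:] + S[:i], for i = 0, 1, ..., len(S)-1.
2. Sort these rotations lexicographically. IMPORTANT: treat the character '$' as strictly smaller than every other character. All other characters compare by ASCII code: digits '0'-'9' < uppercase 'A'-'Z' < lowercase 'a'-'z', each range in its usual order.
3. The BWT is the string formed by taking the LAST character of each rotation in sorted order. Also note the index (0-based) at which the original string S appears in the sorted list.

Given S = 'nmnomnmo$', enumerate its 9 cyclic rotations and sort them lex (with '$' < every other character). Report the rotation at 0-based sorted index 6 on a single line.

All 9 rotations (rotation i = S[i:]+S[:i]):
  rot[0] = nmnomnmo$
  rot[1] = mnomnmo$n
  rot[2] = nomnmo$nm
  rot[3] = omnmo$nmn
  rot[4] = mnmo$nmno
  rot[5] = nmo$nmnom
  rot[6] = mo$nmnomn
  rot[7] = o$nmnomnm
  rot[8] = $nmnomnmo
Sorted (with $ < everything):
  sorted[0] = $nmnomnmo
  sorted[1] = mnmo$nmno
  sorted[2] = mnomnmo$n
  sorted[3] = mo$nmnomn
  sorted[4] = nmnomnmo$
  sorted[5] = nmo$nmnom
  sorted[6] = nomnmo$nm
  sorted[7] = o$nmnomnm
  sorted[8] = omnmo$nmn
sorted[6] = nomnmo$nm

Answer: nomnmo$nm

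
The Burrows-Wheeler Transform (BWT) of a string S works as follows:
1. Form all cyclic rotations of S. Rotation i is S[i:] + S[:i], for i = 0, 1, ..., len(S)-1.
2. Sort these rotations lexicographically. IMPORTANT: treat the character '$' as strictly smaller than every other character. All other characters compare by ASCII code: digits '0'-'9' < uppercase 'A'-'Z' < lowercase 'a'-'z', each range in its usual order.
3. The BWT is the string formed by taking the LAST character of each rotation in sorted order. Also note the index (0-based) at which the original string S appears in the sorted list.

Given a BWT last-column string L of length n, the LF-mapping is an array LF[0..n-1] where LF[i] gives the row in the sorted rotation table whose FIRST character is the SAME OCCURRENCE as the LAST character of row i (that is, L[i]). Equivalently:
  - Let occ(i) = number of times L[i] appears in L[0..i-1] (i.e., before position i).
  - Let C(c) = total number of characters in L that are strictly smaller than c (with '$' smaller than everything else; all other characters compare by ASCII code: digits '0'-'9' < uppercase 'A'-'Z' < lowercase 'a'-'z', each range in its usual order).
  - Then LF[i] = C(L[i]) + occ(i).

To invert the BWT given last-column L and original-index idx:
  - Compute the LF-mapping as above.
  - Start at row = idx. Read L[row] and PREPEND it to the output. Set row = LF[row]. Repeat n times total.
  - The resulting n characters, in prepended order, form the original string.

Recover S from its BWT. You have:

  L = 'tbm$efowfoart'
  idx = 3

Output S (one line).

Answer: effortwombat$

Derivation:
LF mapping: 10 2 6 0 3 4 7 12 5 8 1 9 11
Walk LF starting at row 3, prepending L[row]:
  step 1: row=3, L[3]='$', prepend. Next row=LF[3]=0
  step 2: row=0, L[0]='t', prepend. Next row=LF[0]=10
  step 3: row=10, L[10]='a', prepend. Next row=LF[10]=1
  step 4: row=1, L[1]='b', prepend. Next row=LF[1]=2
  step 5: row=2, L[2]='m', prepend. Next row=LF[2]=6
  step 6: row=6, L[6]='o', prepend. Next row=LF[6]=7
  step 7: row=7, L[7]='w', prepend. Next row=LF[7]=12
  step 8: row=12, L[12]='t', prepend. Next row=LF[12]=11
  step 9: row=11, L[11]='r', prepend. Next row=LF[11]=9
  step 10: row=9, L[9]='o', prepend. Next row=LF[9]=8
  step 11: row=8, L[8]='f', prepend. Next row=LF[8]=5
  step 12: row=5, L[5]='f', prepend. Next row=LF[5]=4
  step 13: row=4, L[4]='e', prepend. Next row=LF[4]=3
Reversed output: effortwombat$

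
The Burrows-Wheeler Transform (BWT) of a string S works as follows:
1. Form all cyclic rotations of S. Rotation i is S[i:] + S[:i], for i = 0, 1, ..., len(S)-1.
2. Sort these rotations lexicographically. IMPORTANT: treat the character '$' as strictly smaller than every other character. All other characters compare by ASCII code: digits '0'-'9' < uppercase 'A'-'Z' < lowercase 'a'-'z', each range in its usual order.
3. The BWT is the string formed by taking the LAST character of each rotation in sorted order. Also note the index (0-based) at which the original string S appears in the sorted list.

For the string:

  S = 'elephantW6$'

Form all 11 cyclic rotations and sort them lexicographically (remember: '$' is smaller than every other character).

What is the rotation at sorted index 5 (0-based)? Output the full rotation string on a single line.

Answer: ephantW6$el

Derivation:
All 11 rotations (rotation i = S[i:]+S[:i]):
  rot[0] = elephantW6$
  rot[1] = lephantW6$e
  rot[2] = ephantW6$el
  rot[3] = phantW6$ele
  rot[4] = hantW6$elep
  rot[5] = antW6$eleph
  rot[6] = ntW6$elepha
  rot[7] = tW6$elephan
  rot[8] = W6$elephant
  rot[9] = 6$elephantW
  rot[10] = $elephantW6
Sorted (with $ < everything):
  sorted[0] = $elephantW6
  sorted[1] = 6$elephantW
  sorted[2] = W6$elephant
  sorted[3] = antW6$eleph
  sorted[4] = elephantW6$
  sorted[5] = ephantW6$el
  sorted[6] = hantW6$elep
  sorted[7] = lephantW6$e
  sorted[8] = ntW6$elepha
  sorted[9] = phantW6$ele
  sorted[10] = tW6$elephan
sorted[5] = ephantW6$el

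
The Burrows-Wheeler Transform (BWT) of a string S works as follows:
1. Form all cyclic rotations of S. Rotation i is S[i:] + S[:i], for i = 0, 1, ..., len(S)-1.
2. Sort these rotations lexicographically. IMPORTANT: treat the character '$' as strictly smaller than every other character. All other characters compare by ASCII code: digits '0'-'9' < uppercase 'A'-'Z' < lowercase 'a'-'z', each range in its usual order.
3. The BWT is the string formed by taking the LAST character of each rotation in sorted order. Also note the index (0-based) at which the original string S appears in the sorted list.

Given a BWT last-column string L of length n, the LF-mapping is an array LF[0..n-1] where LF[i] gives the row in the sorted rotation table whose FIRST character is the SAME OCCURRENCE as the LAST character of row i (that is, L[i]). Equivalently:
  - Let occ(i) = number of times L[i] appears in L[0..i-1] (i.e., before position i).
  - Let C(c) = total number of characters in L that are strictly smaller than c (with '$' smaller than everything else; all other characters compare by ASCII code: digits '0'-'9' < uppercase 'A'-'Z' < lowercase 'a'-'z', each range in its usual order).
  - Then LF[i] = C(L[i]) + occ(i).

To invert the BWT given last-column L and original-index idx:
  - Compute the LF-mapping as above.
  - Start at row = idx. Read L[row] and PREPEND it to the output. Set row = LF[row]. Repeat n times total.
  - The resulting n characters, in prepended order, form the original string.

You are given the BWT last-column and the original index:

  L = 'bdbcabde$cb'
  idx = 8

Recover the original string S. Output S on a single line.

LF mapping: 2 8 3 6 1 4 9 10 0 7 5
Walk LF starting at row 8, prepending L[row]:
  step 1: row=8, L[8]='$', prepend. Next row=LF[8]=0
  step 2: row=0, L[0]='b', prepend. Next row=LF[0]=2
  step 3: row=2, L[2]='b', prepend. Next row=LF[2]=3
  step 4: row=3, L[3]='c', prepend. Next row=LF[3]=6
  step 5: row=6, L[6]='d', prepend. Next row=LF[6]=9
  step 6: row=9, L[9]='c', prepend. Next row=LF[9]=7
  step 7: row=7, L[7]='e', prepend. Next row=LF[7]=10
  step 8: row=10, L[10]='b', prepend. Next row=LF[10]=5
  step 9: row=5, L[5]='b', prepend. Next row=LF[5]=4
  step 10: row=4, L[4]='a', prepend. Next row=LF[4]=1
  step 11: row=1, L[1]='d', prepend. Next row=LF[1]=8
Reversed output: dabbecdcbb$

Answer: dabbecdcbb$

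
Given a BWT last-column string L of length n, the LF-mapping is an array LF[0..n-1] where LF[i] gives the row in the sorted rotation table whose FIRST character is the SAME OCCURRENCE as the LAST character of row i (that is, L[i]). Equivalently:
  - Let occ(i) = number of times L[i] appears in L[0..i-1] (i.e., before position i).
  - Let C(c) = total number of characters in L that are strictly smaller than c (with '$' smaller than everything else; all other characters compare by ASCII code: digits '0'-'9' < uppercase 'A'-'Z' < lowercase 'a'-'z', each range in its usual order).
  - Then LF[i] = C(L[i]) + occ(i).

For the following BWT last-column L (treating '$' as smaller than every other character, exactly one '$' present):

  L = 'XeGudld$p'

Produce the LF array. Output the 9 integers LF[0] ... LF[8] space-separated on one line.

Answer: 2 5 1 8 3 6 4 0 7

Derivation:
Char counts: '$':1, 'G':1, 'X':1, 'd':2, 'e':1, 'l':1, 'p':1, 'u':1
C (first-col start): C('$')=0, C('G')=1, C('X')=2, C('d')=3, C('e')=5, C('l')=6, C('p')=7, C('u')=8
L[0]='X': occ=0, LF[0]=C('X')+0=2+0=2
L[1]='e': occ=0, LF[1]=C('e')+0=5+0=5
L[2]='G': occ=0, LF[2]=C('G')+0=1+0=1
L[3]='u': occ=0, LF[3]=C('u')+0=8+0=8
L[4]='d': occ=0, LF[4]=C('d')+0=3+0=3
L[5]='l': occ=0, LF[5]=C('l')+0=6+0=6
L[6]='d': occ=1, LF[6]=C('d')+1=3+1=4
L[7]='$': occ=0, LF[7]=C('$')+0=0+0=0
L[8]='p': occ=0, LF[8]=C('p')+0=7+0=7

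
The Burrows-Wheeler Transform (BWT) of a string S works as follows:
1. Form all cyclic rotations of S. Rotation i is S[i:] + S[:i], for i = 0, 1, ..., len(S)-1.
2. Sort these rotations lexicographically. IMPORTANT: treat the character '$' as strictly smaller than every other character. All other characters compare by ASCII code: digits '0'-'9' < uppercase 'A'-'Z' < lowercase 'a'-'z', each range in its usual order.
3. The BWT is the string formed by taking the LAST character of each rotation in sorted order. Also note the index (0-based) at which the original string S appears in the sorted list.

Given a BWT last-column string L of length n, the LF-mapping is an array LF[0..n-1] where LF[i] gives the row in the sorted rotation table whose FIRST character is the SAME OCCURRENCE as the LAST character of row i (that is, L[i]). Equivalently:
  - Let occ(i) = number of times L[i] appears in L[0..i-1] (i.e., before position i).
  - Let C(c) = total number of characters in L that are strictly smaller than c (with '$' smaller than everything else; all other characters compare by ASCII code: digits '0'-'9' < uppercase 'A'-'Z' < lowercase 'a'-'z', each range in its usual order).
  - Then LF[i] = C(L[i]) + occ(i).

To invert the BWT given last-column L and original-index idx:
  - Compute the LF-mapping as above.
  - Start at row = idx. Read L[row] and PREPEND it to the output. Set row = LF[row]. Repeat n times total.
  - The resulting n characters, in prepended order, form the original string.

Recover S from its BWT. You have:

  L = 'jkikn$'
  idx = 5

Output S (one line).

LF mapping: 2 3 1 4 5 0
Walk LF starting at row 5, prepending L[row]:
  step 1: row=5, L[5]='$', prepend. Next row=LF[5]=0
  step 2: row=0, L[0]='j', prepend. Next row=LF[0]=2
  step 3: row=2, L[2]='i', prepend. Next row=LF[2]=1
  step 4: row=1, L[1]='k', prepend. Next row=LF[1]=3
  step 5: row=3, L[3]='k', prepend. Next row=LF[3]=4
  step 6: row=4, L[4]='n', prepend. Next row=LF[4]=5
Reversed output: nkkij$

Answer: nkkij$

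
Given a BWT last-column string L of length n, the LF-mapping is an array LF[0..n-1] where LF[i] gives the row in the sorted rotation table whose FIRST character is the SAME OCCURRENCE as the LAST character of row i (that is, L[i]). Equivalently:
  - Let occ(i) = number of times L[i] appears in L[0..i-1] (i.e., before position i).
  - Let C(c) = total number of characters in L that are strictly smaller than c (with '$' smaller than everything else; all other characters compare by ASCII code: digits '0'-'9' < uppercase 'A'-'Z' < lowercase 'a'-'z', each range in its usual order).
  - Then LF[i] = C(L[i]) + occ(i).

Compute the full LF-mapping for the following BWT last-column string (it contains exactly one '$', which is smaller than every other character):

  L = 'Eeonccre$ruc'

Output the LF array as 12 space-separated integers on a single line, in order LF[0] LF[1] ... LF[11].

Answer: 1 5 8 7 2 3 9 6 0 10 11 4

Derivation:
Char counts: '$':1, 'E':1, 'c':3, 'e':2, 'n':1, 'o':1, 'r':2, 'u':1
C (first-col start): C('$')=0, C('E')=1, C('c')=2, C('e')=5, C('n')=7, C('o')=8, C('r')=9, C('u')=11
L[0]='E': occ=0, LF[0]=C('E')+0=1+0=1
L[1]='e': occ=0, LF[1]=C('e')+0=5+0=5
L[2]='o': occ=0, LF[2]=C('o')+0=8+0=8
L[3]='n': occ=0, LF[3]=C('n')+0=7+0=7
L[4]='c': occ=0, LF[4]=C('c')+0=2+0=2
L[5]='c': occ=1, LF[5]=C('c')+1=2+1=3
L[6]='r': occ=0, LF[6]=C('r')+0=9+0=9
L[7]='e': occ=1, LF[7]=C('e')+1=5+1=6
L[8]='$': occ=0, LF[8]=C('$')+0=0+0=0
L[9]='r': occ=1, LF[9]=C('r')+1=9+1=10
L[10]='u': occ=0, LF[10]=C('u')+0=11+0=11
L[11]='c': occ=2, LF[11]=C('c')+2=2+2=4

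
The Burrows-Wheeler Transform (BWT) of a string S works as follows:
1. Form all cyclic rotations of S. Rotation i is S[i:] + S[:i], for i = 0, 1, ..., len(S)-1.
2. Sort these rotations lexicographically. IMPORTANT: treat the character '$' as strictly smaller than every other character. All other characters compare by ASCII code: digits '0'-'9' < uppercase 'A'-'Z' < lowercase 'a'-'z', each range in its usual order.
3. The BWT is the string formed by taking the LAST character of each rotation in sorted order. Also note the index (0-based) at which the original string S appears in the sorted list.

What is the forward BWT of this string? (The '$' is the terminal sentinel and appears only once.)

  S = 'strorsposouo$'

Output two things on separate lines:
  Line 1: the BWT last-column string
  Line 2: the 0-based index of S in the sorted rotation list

All 13 rotations (rotation i = S[i:]+S[:i]):
  rot[0] = strorsposouo$
  rot[1] = trorsposouo$s
  rot[2] = rorsposouo$st
  rot[3] = orsposouo$str
  rot[4] = rsposouo$stro
  rot[5] = sposouo$stror
  rot[6] = posouo$strors
  rot[7] = osouo$strorsp
  rot[8] = souo$strorspo
  rot[9] = ouo$strorspos
  rot[10] = uo$strorsposo
  rot[11] = o$strorsposou
  rot[12] = $strorsposouo
Sorted (with $ < everything):
  sorted[0] = $strorsposouo  (last char: 'o')
  sorted[1] = o$strorsposou  (last char: 'u')
  sorted[2] = orsposouo$str  (last char: 'r')
  sorted[3] = osouo$strorsp  (last char: 'p')
  sorted[4] = ouo$strorspos  (last char: 's')
  sorted[5] = posouo$strors  (last char: 's')
  sorted[6] = rorsposouo$st  (last char: 't')
  sorted[7] = rsposouo$stro  (last char: 'o')
  sorted[8] = souo$strorspo  (last char: 'o')
  sorted[9] = sposouo$stror  (last char: 'r')
  sorted[10] = strorsposouo$  (last char: '$')
  sorted[11] = trorsposouo$s  (last char: 's')
  sorted[12] = uo$strorsposo  (last char: 'o')
Last column: ourpsstoor$so
Original string S is at sorted index 10

Answer: ourpsstoor$so
10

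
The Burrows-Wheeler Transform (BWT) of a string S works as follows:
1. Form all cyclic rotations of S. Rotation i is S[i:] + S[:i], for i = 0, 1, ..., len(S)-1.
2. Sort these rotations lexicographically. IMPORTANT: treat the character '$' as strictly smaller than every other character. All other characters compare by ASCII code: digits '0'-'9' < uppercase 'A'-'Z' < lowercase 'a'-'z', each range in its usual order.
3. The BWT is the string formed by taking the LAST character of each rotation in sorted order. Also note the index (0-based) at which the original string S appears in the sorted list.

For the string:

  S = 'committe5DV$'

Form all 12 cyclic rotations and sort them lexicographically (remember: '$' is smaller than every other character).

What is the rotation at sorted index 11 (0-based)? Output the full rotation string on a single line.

Answer: tte5DV$commi

Derivation:
All 12 rotations (rotation i = S[i:]+S[:i]):
  rot[0] = committe5DV$
  rot[1] = ommitte5DV$c
  rot[2] = mmitte5DV$co
  rot[3] = mitte5DV$com
  rot[4] = itte5DV$comm
  rot[5] = tte5DV$commi
  rot[6] = te5DV$commit
  rot[7] = e5DV$committ
  rot[8] = 5DV$committe
  rot[9] = DV$committe5
  rot[10] = V$committe5D
  rot[11] = $committe5DV
Sorted (with $ < everything):
  sorted[0] = $committe5DV
  sorted[1] = 5DV$committe
  sorted[2] = DV$committe5
  sorted[3] = V$committe5D
  sorted[4] = committe5DV$
  sorted[5] = e5DV$committ
  sorted[6] = itte5DV$comm
  sorted[7] = mitte5DV$com
  sorted[8] = mmitte5DV$co
  sorted[9] = ommitte5DV$c
  sorted[10] = te5DV$commit
  sorted[11] = tte5DV$commi
sorted[11] = tte5DV$commi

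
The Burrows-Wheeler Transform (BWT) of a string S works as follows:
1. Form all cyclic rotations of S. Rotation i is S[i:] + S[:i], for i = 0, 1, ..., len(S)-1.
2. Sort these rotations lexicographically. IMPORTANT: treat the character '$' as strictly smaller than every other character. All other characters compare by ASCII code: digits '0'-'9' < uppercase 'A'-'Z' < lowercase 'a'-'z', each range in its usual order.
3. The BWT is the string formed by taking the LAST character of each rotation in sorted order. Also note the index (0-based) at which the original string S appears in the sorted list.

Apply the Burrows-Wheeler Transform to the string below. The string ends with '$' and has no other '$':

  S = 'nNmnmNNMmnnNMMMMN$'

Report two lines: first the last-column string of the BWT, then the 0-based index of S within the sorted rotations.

Answer: NNMMMNMnNmnnNMn$mm
15

Derivation:
All 18 rotations (rotation i = S[i:]+S[:i]):
  rot[0] = nNmnmNNMmnnNMMMMN$
  rot[1] = NmnmNNMmnnNMMMMN$n
  rot[2] = mnmNNMmnnNMMMMN$nN
  rot[3] = nmNNMmnnNMMMMN$nNm
  rot[4] = mNNMmnnNMMMMN$nNmn
  rot[5] = NNMmnnNMMMMN$nNmnm
  rot[6] = NMmnnNMMMMN$nNmnmN
  rot[7] = MmnnNMMMMN$nNmnmNN
  rot[8] = mnnNMMMMN$nNmnmNNM
  rot[9] = nnNMMMMN$nNmnmNNMm
  rot[10] = nNMMMMN$nNmnmNNMmn
  rot[11] = NMMMMN$nNmnmNNMmnn
  rot[12] = MMMMN$nNmnmNNMmnnN
  rot[13] = MMMN$nNmnmNNMmnnNM
  rot[14] = MMN$nNmnmNNMmnnNMM
  rot[15] = MN$nNmnmNNMmnnNMMM
  rot[16] = N$nNmnmNNMmnnNMMMM
  rot[17] = $nNmnmNNMmnnNMMMMN
Sorted (with $ < everything):
  sorted[0] = $nNmnmNNMmnnNMMMMN  (last char: 'N')
  sorted[1] = MMMMN$nNmnmNNMmnnN  (last char: 'N')
  sorted[2] = MMMN$nNmnmNNMmnnNM  (last char: 'M')
  sorted[3] = MMN$nNmnmNNMmnnNMM  (last char: 'M')
  sorted[4] = MN$nNmnmNNMmnnNMMM  (last char: 'M')
  sorted[5] = MmnnNMMMMN$nNmnmNN  (last char: 'N')
  sorted[6] = N$nNmnmNNMmnnNMMMM  (last char: 'M')
  sorted[7] = NMMMMN$nNmnmNNMmnn  (last char: 'n')
  sorted[8] = NMmnnNMMMMN$nNmnmN  (last char: 'N')
  sorted[9] = NNMmnnNMMMMN$nNmnm  (last char: 'm')
  sorted[10] = NmnmNNMmnnNMMMMN$n  (last char: 'n')
  sorted[11] = mNNMmnnNMMMMN$nNmn  (last char: 'n')
  sorted[12] = mnmNNMmnnNMMMMN$nN  (last char: 'N')
  sorted[13] = mnnNMMMMN$nNmnmNNM  (last char: 'M')
  sorted[14] = nNMMMMN$nNmnmNNMmn  (last char: 'n')
  sorted[15] = nNmnmNNMmnnNMMMMN$  (last char: '$')
  sorted[16] = nmNNMmnnNMMMMN$nNm  (last char: 'm')
  sorted[17] = nnNMMMMN$nNmnmNNMm  (last char: 'm')
Last column: NNMMMNMnNmnnNMn$mm
Original string S is at sorted index 15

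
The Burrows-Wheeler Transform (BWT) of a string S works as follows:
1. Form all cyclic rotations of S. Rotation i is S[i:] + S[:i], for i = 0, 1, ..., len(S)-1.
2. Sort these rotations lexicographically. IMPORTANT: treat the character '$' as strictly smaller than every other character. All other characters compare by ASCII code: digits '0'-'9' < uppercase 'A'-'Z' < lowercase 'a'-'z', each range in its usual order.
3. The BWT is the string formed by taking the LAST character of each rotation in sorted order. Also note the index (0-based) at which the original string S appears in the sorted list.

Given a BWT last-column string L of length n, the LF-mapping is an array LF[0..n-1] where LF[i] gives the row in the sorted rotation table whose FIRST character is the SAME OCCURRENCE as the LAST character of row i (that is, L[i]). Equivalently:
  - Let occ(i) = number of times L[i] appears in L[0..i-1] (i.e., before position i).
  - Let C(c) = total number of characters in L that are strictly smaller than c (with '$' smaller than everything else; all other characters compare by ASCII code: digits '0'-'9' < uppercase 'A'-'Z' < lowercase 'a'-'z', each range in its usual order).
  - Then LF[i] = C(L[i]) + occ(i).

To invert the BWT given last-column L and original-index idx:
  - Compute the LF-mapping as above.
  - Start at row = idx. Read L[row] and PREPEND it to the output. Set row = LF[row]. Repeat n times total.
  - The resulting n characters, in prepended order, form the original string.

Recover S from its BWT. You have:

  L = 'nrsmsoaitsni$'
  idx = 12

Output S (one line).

Answer: transmission$

Derivation:
LF mapping: 5 8 9 4 10 7 1 2 12 11 6 3 0
Walk LF starting at row 12, prepending L[row]:
  step 1: row=12, L[12]='$', prepend. Next row=LF[12]=0
  step 2: row=0, L[0]='n', prepend. Next row=LF[0]=5
  step 3: row=5, L[5]='o', prepend. Next row=LF[5]=7
  step 4: row=7, L[7]='i', prepend. Next row=LF[7]=2
  step 5: row=2, L[2]='s', prepend. Next row=LF[2]=9
  step 6: row=9, L[9]='s', prepend. Next row=LF[9]=11
  step 7: row=11, L[11]='i', prepend. Next row=LF[11]=3
  step 8: row=3, L[3]='m', prepend. Next row=LF[3]=4
  step 9: row=4, L[4]='s', prepend. Next row=LF[4]=10
  step 10: row=10, L[10]='n', prepend. Next row=LF[10]=6
  step 11: row=6, L[6]='a', prepend. Next row=LF[6]=1
  step 12: row=1, L[1]='r', prepend. Next row=LF[1]=8
  step 13: row=8, L[8]='t', prepend. Next row=LF[8]=12
Reversed output: transmission$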